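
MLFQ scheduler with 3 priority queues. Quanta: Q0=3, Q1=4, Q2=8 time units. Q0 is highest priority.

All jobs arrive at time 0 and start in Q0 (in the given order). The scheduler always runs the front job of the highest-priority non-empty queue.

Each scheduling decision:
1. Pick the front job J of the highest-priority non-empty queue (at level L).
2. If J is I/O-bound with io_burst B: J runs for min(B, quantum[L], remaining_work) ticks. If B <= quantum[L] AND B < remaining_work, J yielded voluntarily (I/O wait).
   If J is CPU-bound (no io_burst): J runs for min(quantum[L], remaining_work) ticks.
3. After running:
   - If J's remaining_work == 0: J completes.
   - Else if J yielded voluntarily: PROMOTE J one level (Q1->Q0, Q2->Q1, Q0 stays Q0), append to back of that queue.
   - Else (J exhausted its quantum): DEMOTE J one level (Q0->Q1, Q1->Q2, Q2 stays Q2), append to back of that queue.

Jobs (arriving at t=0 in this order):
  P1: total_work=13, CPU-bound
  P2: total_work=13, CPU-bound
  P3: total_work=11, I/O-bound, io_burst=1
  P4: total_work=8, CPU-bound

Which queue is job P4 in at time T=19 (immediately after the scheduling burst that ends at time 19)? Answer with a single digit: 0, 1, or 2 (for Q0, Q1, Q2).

Answer: 1

Derivation:
t=0-3: P1@Q0 runs 3, rem=10, quantum used, demote→Q1. Q0=[P2,P3,P4] Q1=[P1] Q2=[]
t=3-6: P2@Q0 runs 3, rem=10, quantum used, demote→Q1. Q0=[P3,P4] Q1=[P1,P2] Q2=[]
t=6-7: P3@Q0 runs 1, rem=10, I/O yield, promote→Q0. Q0=[P4,P3] Q1=[P1,P2] Q2=[]
t=7-10: P4@Q0 runs 3, rem=5, quantum used, demote→Q1. Q0=[P3] Q1=[P1,P2,P4] Q2=[]
t=10-11: P3@Q0 runs 1, rem=9, I/O yield, promote→Q0. Q0=[P3] Q1=[P1,P2,P4] Q2=[]
t=11-12: P3@Q0 runs 1, rem=8, I/O yield, promote→Q0. Q0=[P3] Q1=[P1,P2,P4] Q2=[]
t=12-13: P3@Q0 runs 1, rem=7, I/O yield, promote→Q0. Q0=[P3] Q1=[P1,P2,P4] Q2=[]
t=13-14: P3@Q0 runs 1, rem=6, I/O yield, promote→Q0. Q0=[P3] Q1=[P1,P2,P4] Q2=[]
t=14-15: P3@Q0 runs 1, rem=5, I/O yield, promote→Q0. Q0=[P3] Q1=[P1,P2,P4] Q2=[]
t=15-16: P3@Q0 runs 1, rem=4, I/O yield, promote→Q0. Q0=[P3] Q1=[P1,P2,P4] Q2=[]
t=16-17: P3@Q0 runs 1, rem=3, I/O yield, promote→Q0. Q0=[P3] Q1=[P1,P2,P4] Q2=[]
t=17-18: P3@Q0 runs 1, rem=2, I/O yield, promote→Q0. Q0=[P3] Q1=[P1,P2,P4] Q2=[]
t=18-19: P3@Q0 runs 1, rem=1, I/O yield, promote→Q0. Q0=[P3] Q1=[P1,P2,P4] Q2=[]
t=19-20: P3@Q0 runs 1, rem=0, completes. Q0=[] Q1=[P1,P2,P4] Q2=[]
t=20-24: P1@Q1 runs 4, rem=6, quantum used, demote→Q2. Q0=[] Q1=[P2,P4] Q2=[P1]
t=24-28: P2@Q1 runs 4, rem=6, quantum used, demote→Q2. Q0=[] Q1=[P4] Q2=[P1,P2]
t=28-32: P4@Q1 runs 4, rem=1, quantum used, demote→Q2. Q0=[] Q1=[] Q2=[P1,P2,P4]
t=32-38: P1@Q2 runs 6, rem=0, completes. Q0=[] Q1=[] Q2=[P2,P4]
t=38-44: P2@Q2 runs 6, rem=0, completes. Q0=[] Q1=[] Q2=[P4]
t=44-45: P4@Q2 runs 1, rem=0, completes. Q0=[] Q1=[] Q2=[]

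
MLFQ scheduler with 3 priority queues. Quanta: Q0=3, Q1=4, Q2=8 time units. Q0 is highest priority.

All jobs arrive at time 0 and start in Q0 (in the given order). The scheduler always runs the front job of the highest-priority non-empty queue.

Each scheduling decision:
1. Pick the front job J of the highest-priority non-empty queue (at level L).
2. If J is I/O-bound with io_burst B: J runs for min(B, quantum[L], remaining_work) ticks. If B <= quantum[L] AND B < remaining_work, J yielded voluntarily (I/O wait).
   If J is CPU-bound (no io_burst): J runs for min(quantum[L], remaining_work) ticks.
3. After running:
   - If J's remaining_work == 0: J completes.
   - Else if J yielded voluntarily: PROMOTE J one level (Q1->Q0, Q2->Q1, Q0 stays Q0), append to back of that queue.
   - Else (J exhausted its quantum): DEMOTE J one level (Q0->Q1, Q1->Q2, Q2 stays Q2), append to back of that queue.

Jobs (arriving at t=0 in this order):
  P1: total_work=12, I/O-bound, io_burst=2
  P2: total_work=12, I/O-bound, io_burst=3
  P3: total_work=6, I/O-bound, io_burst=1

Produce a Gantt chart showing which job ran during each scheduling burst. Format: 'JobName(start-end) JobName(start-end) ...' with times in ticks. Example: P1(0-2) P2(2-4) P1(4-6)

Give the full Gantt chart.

t=0-2: P1@Q0 runs 2, rem=10, I/O yield, promote→Q0. Q0=[P2,P3,P1] Q1=[] Q2=[]
t=2-5: P2@Q0 runs 3, rem=9, I/O yield, promote→Q0. Q0=[P3,P1,P2] Q1=[] Q2=[]
t=5-6: P3@Q0 runs 1, rem=5, I/O yield, promote→Q0. Q0=[P1,P2,P3] Q1=[] Q2=[]
t=6-8: P1@Q0 runs 2, rem=8, I/O yield, promote→Q0. Q0=[P2,P3,P1] Q1=[] Q2=[]
t=8-11: P2@Q0 runs 3, rem=6, I/O yield, promote→Q0. Q0=[P3,P1,P2] Q1=[] Q2=[]
t=11-12: P3@Q0 runs 1, rem=4, I/O yield, promote→Q0. Q0=[P1,P2,P3] Q1=[] Q2=[]
t=12-14: P1@Q0 runs 2, rem=6, I/O yield, promote→Q0. Q0=[P2,P3,P1] Q1=[] Q2=[]
t=14-17: P2@Q0 runs 3, rem=3, I/O yield, promote→Q0. Q0=[P3,P1,P2] Q1=[] Q2=[]
t=17-18: P3@Q0 runs 1, rem=3, I/O yield, promote→Q0. Q0=[P1,P2,P3] Q1=[] Q2=[]
t=18-20: P1@Q0 runs 2, rem=4, I/O yield, promote→Q0. Q0=[P2,P3,P1] Q1=[] Q2=[]
t=20-23: P2@Q0 runs 3, rem=0, completes. Q0=[P3,P1] Q1=[] Q2=[]
t=23-24: P3@Q0 runs 1, rem=2, I/O yield, promote→Q0. Q0=[P1,P3] Q1=[] Q2=[]
t=24-26: P1@Q0 runs 2, rem=2, I/O yield, promote→Q0. Q0=[P3,P1] Q1=[] Q2=[]
t=26-27: P3@Q0 runs 1, rem=1, I/O yield, promote→Q0. Q0=[P1,P3] Q1=[] Q2=[]
t=27-29: P1@Q0 runs 2, rem=0, completes. Q0=[P3] Q1=[] Q2=[]
t=29-30: P3@Q0 runs 1, rem=0, completes. Q0=[] Q1=[] Q2=[]

Answer: P1(0-2) P2(2-5) P3(5-6) P1(6-8) P2(8-11) P3(11-12) P1(12-14) P2(14-17) P3(17-18) P1(18-20) P2(20-23) P3(23-24) P1(24-26) P3(26-27) P1(27-29) P3(29-30)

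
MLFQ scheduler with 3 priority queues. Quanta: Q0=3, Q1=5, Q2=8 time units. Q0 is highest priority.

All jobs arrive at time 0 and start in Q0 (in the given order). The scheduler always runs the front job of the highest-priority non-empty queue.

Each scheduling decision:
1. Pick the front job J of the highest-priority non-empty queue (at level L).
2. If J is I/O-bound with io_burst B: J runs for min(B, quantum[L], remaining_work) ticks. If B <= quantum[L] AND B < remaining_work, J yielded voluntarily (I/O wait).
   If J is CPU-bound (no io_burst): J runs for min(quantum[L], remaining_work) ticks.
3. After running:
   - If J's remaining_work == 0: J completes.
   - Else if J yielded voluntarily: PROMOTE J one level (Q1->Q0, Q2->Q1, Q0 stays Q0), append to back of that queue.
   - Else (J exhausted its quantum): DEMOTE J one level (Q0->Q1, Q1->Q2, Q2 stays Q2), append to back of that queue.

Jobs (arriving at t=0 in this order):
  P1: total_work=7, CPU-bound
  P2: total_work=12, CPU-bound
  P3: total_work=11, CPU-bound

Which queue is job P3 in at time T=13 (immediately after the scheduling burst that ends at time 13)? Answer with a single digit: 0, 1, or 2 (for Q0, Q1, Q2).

Answer: 1

Derivation:
t=0-3: P1@Q0 runs 3, rem=4, quantum used, demote→Q1. Q0=[P2,P3] Q1=[P1] Q2=[]
t=3-6: P2@Q0 runs 3, rem=9, quantum used, demote→Q1. Q0=[P3] Q1=[P1,P2] Q2=[]
t=6-9: P3@Q0 runs 3, rem=8, quantum used, demote→Q1. Q0=[] Q1=[P1,P2,P3] Q2=[]
t=9-13: P1@Q1 runs 4, rem=0, completes. Q0=[] Q1=[P2,P3] Q2=[]
t=13-18: P2@Q1 runs 5, rem=4, quantum used, demote→Q2. Q0=[] Q1=[P3] Q2=[P2]
t=18-23: P3@Q1 runs 5, rem=3, quantum used, demote→Q2. Q0=[] Q1=[] Q2=[P2,P3]
t=23-27: P2@Q2 runs 4, rem=0, completes. Q0=[] Q1=[] Q2=[P3]
t=27-30: P3@Q2 runs 3, rem=0, completes. Q0=[] Q1=[] Q2=[]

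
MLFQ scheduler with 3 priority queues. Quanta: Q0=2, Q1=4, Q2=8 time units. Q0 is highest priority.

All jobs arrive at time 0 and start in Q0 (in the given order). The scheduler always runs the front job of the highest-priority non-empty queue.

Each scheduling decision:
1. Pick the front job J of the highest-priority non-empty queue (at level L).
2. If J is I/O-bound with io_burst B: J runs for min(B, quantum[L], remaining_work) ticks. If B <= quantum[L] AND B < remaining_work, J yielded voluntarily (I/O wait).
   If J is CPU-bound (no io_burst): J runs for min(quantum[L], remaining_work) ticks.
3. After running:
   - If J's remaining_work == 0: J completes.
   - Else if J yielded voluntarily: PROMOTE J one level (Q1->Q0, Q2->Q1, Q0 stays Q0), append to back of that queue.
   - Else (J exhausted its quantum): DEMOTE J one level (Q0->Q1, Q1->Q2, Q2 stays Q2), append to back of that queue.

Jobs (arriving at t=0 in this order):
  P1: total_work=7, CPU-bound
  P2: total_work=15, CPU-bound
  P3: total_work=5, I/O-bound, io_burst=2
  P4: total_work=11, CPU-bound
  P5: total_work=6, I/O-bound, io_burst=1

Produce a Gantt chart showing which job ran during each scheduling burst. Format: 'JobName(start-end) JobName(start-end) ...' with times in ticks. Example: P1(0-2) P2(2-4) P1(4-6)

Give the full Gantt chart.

t=0-2: P1@Q0 runs 2, rem=5, quantum used, demote→Q1. Q0=[P2,P3,P4,P5] Q1=[P1] Q2=[]
t=2-4: P2@Q0 runs 2, rem=13, quantum used, demote→Q1. Q0=[P3,P4,P5] Q1=[P1,P2] Q2=[]
t=4-6: P3@Q0 runs 2, rem=3, I/O yield, promote→Q0. Q0=[P4,P5,P3] Q1=[P1,P2] Q2=[]
t=6-8: P4@Q0 runs 2, rem=9, quantum used, demote→Q1. Q0=[P5,P3] Q1=[P1,P2,P4] Q2=[]
t=8-9: P5@Q0 runs 1, rem=5, I/O yield, promote→Q0. Q0=[P3,P5] Q1=[P1,P2,P4] Q2=[]
t=9-11: P3@Q0 runs 2, rem=1, I/O yield, promote→Q0. Q0=[P5,P3] Q1=[P1,P2,P4] Q2=[]
t=11-12: P5@Q0 runs 1, rem=4, I/O yield, promote→Q0. Q0=[P3,P5] Q1=[P1,P2,P4] Q2=[]
t=12-13: P3@Q0 runs 1, rem=0, completes. Q0=[P5] Q1=[P1,P2,P4] Q2=[]
t=13-14: P5@Q0 runs 1, rem=3, I/O yield, promote→Q0. Q0=[P5] Q1=[P1,P2,P4] Q2=[]
t=14-15: P5@Q0 runs 1, rem=2, I/O yield, promote→Q0. Q0=[P5] Q1=[P1,P2,P4] Q2=[]
t=15-16: P5@Q0 runs 1, rem=1, I/O yield, promote→Q0. Q0=[P5] Q1=[P1,P2,P4] Q2=[]
t=16-17: P5@Q0 runs 1, rem=0, completes. Q0=[] Q1=[P1,P2,P4] Q2=[]
t=17-21: P1@Q1 runs 4, rem=1, quantum used, demote→Q2. Q0=[] Q1=[P2,P4] Q2=[P1]
t=21-25: P2@Q1 runs 4, rem=9, quantum used, demote→Q2. Q0=[] Q1=[P4] Q2=[P1,P2]
t=25-29: P4@Q1 runs 4, rem=5, quantum used, demote→Q2. Q0=[] Q1=[] Q2=[P1,P2,P4]
t=29-30: P1@Q2 runs 1, rem=0, completes. Q0=[] Q1=[] Q2=[P2,P4]
t=30-38: P2@Q2 runs 8, rem=1, quantum used, demote→Q2. Q0=[] Q1=[] Q2=[P4,P2]
t=38-43: P4@Q2 runs 5, rem=0, completes. Q0=[] Q1=[] Q2=[P2]
t=43-44: P2@Q2 runs 1, rem=0, completes. Q0=[] Q1=[] Q2=[]

Answer: P1(0-2) P2(2-4) P3(4-6) P4(6-8) P5(8-9) P3(9-11) P5(11-12) P3(12-13) P5(13-14) P5(14-15) P5(15-16) P5(16-17) P1(17-21) P2(21-25) P4(25-29) P1(29-30) P2(30-38) P4(38-43) P2(43-44)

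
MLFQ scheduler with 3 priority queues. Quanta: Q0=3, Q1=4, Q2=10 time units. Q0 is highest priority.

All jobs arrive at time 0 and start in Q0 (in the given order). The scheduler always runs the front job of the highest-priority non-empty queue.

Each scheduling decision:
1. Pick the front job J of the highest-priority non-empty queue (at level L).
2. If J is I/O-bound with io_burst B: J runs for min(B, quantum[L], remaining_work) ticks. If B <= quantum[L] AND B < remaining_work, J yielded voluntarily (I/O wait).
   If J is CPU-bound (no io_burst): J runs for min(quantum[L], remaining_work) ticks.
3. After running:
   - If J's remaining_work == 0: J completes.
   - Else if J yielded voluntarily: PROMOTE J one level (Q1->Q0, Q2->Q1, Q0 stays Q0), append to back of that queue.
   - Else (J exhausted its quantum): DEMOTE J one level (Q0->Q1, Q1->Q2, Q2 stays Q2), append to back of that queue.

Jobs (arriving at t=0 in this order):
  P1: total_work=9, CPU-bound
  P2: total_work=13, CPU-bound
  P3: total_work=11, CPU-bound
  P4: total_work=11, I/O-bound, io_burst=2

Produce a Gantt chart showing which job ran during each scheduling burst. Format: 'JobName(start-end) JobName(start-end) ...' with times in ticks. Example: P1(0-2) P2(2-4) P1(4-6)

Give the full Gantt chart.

Answer: P1(0-3) P2(3-6) P3(6-9) P4(9-11) P4(11-13) P4(13-15) P4(15-17) P4(17-19) P4(19-20) P1(20-24) P2(24-28) P3(28-32) P1(32-34) P2(34-40) P3(40-44)

Derivation:
t=0-3: P1@Q0 runs 3, rem=6, quantum used, demote→Q1. Q0=[P2,P3,P4] Q1=[P1] Q2=[]
t=3-6: P2@Q0 runs 3, rem=10, quantum used, demote→Q1. Q0=[P3,P4] Q1=[P1,P2] Q2=[]
t=6-9: P3@Q0 runs 3, rem=8, quantum used, demote→Q1. Q0=[P4] Q1=[P1,P2,P3] Q2=[]
t=9-11: P4@Q0 runs 2, rem=9, I/O yield, promote→Q0. Q0=[P4] Q1=[P1,P2,P3] Q2=[]
t=11-13: P4@Q0 runs 2, rem=7, I/O yield, promote→Q0. Q0=[P4] Q1=[P1,P2,P3] Q2=[]
t=13-15: P4@Q0 runs 2, rem=5, I/O yield, promote→Q0. Q0=[P4] Q1=[P1,P2,P3] Q2=[]
t=15-17: P4@Q0 runs 2, rem=3, I/O yield, promote→Q0. Q0=[P4] Q1=[P1,P2,P3] Q2=[]
t=17-19: P4@Q0 runs 2, rem=1, I/O yield, promote→Q0. Q0=[P4] Q1=[P1,P2,P3] Q2=[]
t=19-20: P4@Q0 runs 1, rem=0, completes. Q0=[] Q1=[P1,P2,P3] Q2=[]
t=20-24: P1@Q1 runs 4, rem=2, quantum used, demote→Q2. Q0=[] Q1=[P2,P3] Q2=[P1]
t=24-28: P2@Q1 runs 4, rem=6, quantum used, demote→Q2. Q0=[] Q1=[P3] Q2=[P1,P2]
t=28-32: P3@Q1 runs 4, rem=4, quantum used, demote→Q2. Q0=[] Q1=[] Q2=[P1,P2,P3]
t=32-34: P1@Q2 runs 2, rem=0, completes. Q0=[] Q1=[] Q2=[P2,P3]
t=34-40: P2@Q2 runs 6, rem=0, completes. Q0=[] Q1=[] Q2=[P3]
t=40-44: P3@Q2 runs 4, rem=0, completes. Q0=[] Q1=[] Q2=[]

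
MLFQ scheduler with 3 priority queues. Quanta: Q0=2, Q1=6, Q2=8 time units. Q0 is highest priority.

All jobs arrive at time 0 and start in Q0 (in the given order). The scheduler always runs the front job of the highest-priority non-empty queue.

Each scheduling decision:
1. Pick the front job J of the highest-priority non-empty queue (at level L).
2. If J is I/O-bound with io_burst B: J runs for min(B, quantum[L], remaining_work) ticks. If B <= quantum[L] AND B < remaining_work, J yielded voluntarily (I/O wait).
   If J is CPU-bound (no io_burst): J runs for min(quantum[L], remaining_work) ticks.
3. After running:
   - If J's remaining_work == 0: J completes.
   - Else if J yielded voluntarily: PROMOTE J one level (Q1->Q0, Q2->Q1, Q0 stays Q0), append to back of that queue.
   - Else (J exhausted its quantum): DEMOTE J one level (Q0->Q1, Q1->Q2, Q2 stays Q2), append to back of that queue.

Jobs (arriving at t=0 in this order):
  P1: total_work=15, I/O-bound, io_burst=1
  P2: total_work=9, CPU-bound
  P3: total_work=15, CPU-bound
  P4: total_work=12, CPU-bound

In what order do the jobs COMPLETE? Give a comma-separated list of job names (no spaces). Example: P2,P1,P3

t=0-1: P1@Q0 runs 1, rem=14, I/O yield, promote→Q0. Q0=[P2,P3,P4,P1] Q1=[] Q2=[]
t=1-3: P2@Q0 runs 2, rem=7, quantum used, demote→Q1. Q0=[P3,P4,P1] Q1=[P2] Q2=[]
t=3-5: P3@Q0 runs 2, rem=13, quantum used, demote→Q1. Q0=[P4,P1] Q1=[P2,P3] Q2=[]
t=5-7: P4@Q0 runs 2, rem=10, quantum used, demote→Q1. Q0=[P1] Q1=[P2,P3,P4] Q2=[]
t=7-8: P1@Q0 runs 1, rem=13, I/O yield, promote→Q0. Q0=[P1] Q1=[P2,P3,P4] Q2=[]
t=8-9: P1@Q0 runs 1, rem=12, I/O yield, promote→Q0. Q0=[P1] Q1=[P2,P3,P4] Q2=[]
t=9-10: P1@Q0 runs 1, rem=11, I/O yield, promote→Q0. Q0=[P1] Q1=[P2,P3,P4] Q2=[]
t=10-11: P1@Q0 runs 1, rem=10, I/O yield, promote→Q0. Q0=[P1] Q1=[P2,P3,P4] Q2=[]
t=11-12: P1@Q0 runs 1, rem=9, I/O yield, promote→Q0. Q0=[P1] Q1=[P2,P3,P4] Q2=[]
t=12-13: P1@Q0 runs 1, rem=8, I/O yield, promote→Q0. Q0=[P1] Q1=[P2,P3,P4] Q2=[]
t=13-14: P1@Q0 runs 1, rem=7, I/O yield, promote→Q0. Q0=[P1] Q1=[P2,P3,P4] Q2=[]
t=14-15: P1@Q0 runs 1, rem=6, I/O yield, promote→Q0. Q0=[P1] Q1=[P2,P3,P4] Q2=[]
t=15-16: P1@Q0 runs 1, rem=5, I/O yield, promote→Q0. Q0=[P1] Q1=[P2,P3,P4] Q2=[]
t=16-17: P1@Q0 runs 1, rem=4, I/O yield, promote→Q0. Q0=[P1] Q1=[P2,P3,P4] Q2=[]
t=17-18: P1@Q0 runs 1, rem=3, I/O yield, promote→Q0. Q0=[P1] Q1=[P2,P3,P4] Q2=[]
t=18-19: P1@Q0 runs 1, rem=2, I/O yield, promote→Q0. Q0=[P1] Q1=[P2,P3,P4] Q2=[]
t=19-20: P1@Q0 runs 1, rem=1, I/O yield, promote→Q0. Q0=[P1] Q1=[P2,P3,P4] Q2=[]
t=20-21: P1@Q0 runs 1, rem=0, completes. Q0=[] Q1=[P2,P3,P4] Q2=[]
t=21-27: P2@Q1 runs 6, rem=1, quantum used, demote→Q2. Q0=[] Q1=[P3,P4] Q2=[P2]
t=27-33: P3@Q1 runs 6, rem=7, quantum used, demote→Q2. Q0=[] Q1=[P4] Q2=[P2,P3]
t=33-39: P4@Q1 runs 6, rem=4, quantum used, demote→Q2. Q0=[] Q1=[] Q2=[P2,P3,P4]
t=39-40: P2@Q2 runs 1, rem=0, completes. Q0=[] Q1=[] Q2=[P3,P4]
t=40-47: P3@Q2 runs 7, rem=0, completes. Q0=[] Q1=[] Q2=[P4]
t=47-51: P4@Q2 runs 4, rem=0, completes. Q0=[] Q1=[] Q2=[]

Answer: P1,P2,P3,P4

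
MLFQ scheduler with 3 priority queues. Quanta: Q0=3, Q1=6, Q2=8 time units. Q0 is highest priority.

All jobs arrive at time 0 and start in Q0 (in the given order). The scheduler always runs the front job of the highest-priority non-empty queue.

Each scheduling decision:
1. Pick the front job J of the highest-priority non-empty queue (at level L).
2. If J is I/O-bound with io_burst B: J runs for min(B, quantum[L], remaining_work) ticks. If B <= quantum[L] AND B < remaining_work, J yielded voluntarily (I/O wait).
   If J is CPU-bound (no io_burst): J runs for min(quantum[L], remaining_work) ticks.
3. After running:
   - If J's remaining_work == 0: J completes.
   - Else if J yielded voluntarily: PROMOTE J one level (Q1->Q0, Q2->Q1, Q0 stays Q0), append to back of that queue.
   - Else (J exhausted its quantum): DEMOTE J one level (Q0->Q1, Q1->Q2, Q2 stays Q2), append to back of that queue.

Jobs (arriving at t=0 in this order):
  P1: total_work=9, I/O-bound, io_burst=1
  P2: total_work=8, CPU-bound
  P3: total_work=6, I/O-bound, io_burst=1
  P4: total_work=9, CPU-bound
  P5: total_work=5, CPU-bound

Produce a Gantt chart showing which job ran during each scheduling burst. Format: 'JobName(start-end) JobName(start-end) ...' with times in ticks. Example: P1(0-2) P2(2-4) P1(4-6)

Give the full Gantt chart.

t=0-1: P1@Q0 runs 1, rem=8, I/O yield, promote→Q0. Q0=[P2,P3,P4,P5,P1] Q1=[] Q2=[]
t=1-4: P2@Q0 runs 3, rem=5, quantum used, demote→Q1. Q0=[P3,P4,P5,P1] Q1=[P2] Q2=[]
t=4-5: P3@Q0 runs 1, rem=5, I/O yield, promote→Q0. Q0=[P4,P5,P1,P3] Q1=[P2] Q2=[]
t=5-8: P4@Q0 runs 3, rem=6, quantum used, demote→Q1. Q0=[P5,P1,P3] Q1=[P2,P4] Q2=[]
t=8-11: P5@Q0 runs 3, rem=2, quantum used, demote→Q1. Q0=[P1,P3] Q1=[P2,P4,P5] Q2=[]
t=11-12: P1@Q0 runs 1, rem=7, I/O yield, promote→Q0. Q0=[P3,P1] Q1=[P2,P4,P5] Q2=[]
t=12-13: P3@Q0 runs 1, rem=4, I/O yield, promote→Q0. Q0=[P1,P3] Q1=[P2,P4,P5] Q2=[]
t=13-14: P1@Q0 runs 1, rem=6, I/O yield, promote→Q0. Q0=[P3,P1] Q1=[P2,P4,P5] Q2=[]
t=14-15: P3@Q0 runs 1, rem=3, I/O yield, promote→Q0. Q0=[P1,P3] Q1=[P2,P4,P5] Q2=[]
t=15-16: P1@Q0 runs 1, rem=5, I/O yield, promote→Q0. Q0=[P3,P1] Q1=[P2,P4,P5] Q2=[]
t=16-17: P3@Q0 runs 1, rem=2, I/O yield, promote→Q0. Q0=[P1,P3] Q1=[P2,P4,P5] Q2=[]
t=17-18: P1@Q0 runs 1, rem=4, I/O yield, promote→Q0. Q0=[P3,P1] Q1=[P2,P4,P5] Q2=[]
t=18-19: P3@Q0 runs 1, rem=1, I/O yield, promote→Q0. Q0=[P1,P3] Q1=[P2,P4,P5] Q2=[]
t=19-20: P1@Q0 runs 1, rem=3, I/O yield, promote→Q0. Q0=[P3,P1] Q1=[P2,P4,P5] Q2=[]
t=20-21: P3@Q0 runs 1, rem=0, completes. Q0=[P1] Q1=[P2,P4,P5] Q2=[]
t=21-22: P1@Q0 runs 1, rem=2, I/O yield, promote→Q0. Q0=[P1] Q1=[P2,P4,P5] Q2=[]
t=22-23: P1@Q0 runs 1, rem=1, I/O yield, promote→Q0. Q0=[P1] Q1=[P2,P4,P5] Q2=[]
t=23-24: P1@Q0 runs 1, rem=0, completes. Q0=[] Q1=[P2,P4,P5] Q2=[]
t=24-29: P2@Q1 runs 5, rem=0, completes. Q0=[] Q1=[P4,P5] Q2=[]
t=29-35: P4@Q1 runs 6, rem=0, completes. Q0=[] Q1=[P5] Q2=[]
t=35-37: P5@Q1 runs 2, rem=0, completes. Q0=[] Q1=[] Q2=[]

Answer: P1(0-1) P2(1-4) P3(4-5) P4(5-8) P5(8-11) P1(11-12) P3(12-13) P1(13-14) P3(14-15) P1(15-16) P3(16-17) P1(17-18) P3(18-19) P1(19-20) P3(20-21) P1(21-22) P1(22-23) P1(23-24) P2(24-29) P4(29-35) P5(35-37)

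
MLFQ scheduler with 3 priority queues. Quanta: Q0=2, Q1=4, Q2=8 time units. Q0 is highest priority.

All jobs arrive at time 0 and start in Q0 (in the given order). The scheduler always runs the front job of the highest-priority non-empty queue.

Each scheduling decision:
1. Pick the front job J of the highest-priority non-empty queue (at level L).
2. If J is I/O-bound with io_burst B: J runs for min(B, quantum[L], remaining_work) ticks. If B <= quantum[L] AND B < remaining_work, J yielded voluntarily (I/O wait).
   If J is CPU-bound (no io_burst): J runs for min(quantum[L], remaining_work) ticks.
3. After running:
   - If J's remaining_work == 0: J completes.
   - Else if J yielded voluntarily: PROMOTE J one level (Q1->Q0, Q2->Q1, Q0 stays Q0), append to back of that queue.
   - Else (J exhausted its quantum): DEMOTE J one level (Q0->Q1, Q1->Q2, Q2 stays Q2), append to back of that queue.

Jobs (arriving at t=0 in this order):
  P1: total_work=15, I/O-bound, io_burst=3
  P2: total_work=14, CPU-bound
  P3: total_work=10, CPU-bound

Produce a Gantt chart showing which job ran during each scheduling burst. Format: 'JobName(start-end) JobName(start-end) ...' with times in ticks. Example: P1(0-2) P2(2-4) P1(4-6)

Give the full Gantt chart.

t=0-2: P1@Q0 runs 2, rem=13, quantum used, demote→Q1. Q0=[P2,P3] Q1=[P1] Q2=[]
t=2-4: P2@Q0 runs 2, rem=12, quantum used, demote→Q1. Q0=[P3] Q1=[P1,P2] Q2=[]
t=4-6: P3@Q0 runs 2, rem=8, quantum used, demote→Q1. Q0=[] Q1=[P1,P2,P3] Q2=[]
t=6-9: P1@Q1 runs 3, rem=10, I/O yield, promote→Q0. Q0=[P1] Q1=[P2,P3] Q2=[]
t=9-11: P1@Q0 runs 2, rem=8, quantum used, demote→Q1. Q0=[] Q1=[P2,P3,P1] Q2=[]
t=11-15: P2@Q1 runs 4, rem=8, quantum used, demote→Q2. Q0=[] Q1=[P3,P1] Q2=[P2]
t=15-19: P3@Q1 runs 4, rem=4, quantum used, demote→Q2. Q0=[] Q1=[P1] Q2=[P2,P3]
t=19-22: P1@Q1 runs 3, rem=5, I/O yield, promote→Q0. Q0=[P1] Q1=[] Q2=[P2,P3]
t=22-24: P1@Q0 runs 2, rem=3, quantum used, demote→Q1. Q0=[] Q1=[P1] Q2=[P2,P3]
t=24-27: P1@Q1 runs 3, rem=0, completes. Q0=[] Q1=[] Q2=[P2,P3]
t=27-35: P2@Q2 runs 8, rem=0, completes. Q0=[] Q1=[] Q2=[P3]
t=35-39: P3@Q2 runs 4, rem=0, completes. Q0=[] Q1=[] Q2=[]

Answer: P1(0-2) P2(2-4) P3(4-6) P1(6-9) P1(9-11) P2(11-15) P3(15-19) P1(19-22) P1(22-24) P1(24-27) P2(27-35) P3(35-39)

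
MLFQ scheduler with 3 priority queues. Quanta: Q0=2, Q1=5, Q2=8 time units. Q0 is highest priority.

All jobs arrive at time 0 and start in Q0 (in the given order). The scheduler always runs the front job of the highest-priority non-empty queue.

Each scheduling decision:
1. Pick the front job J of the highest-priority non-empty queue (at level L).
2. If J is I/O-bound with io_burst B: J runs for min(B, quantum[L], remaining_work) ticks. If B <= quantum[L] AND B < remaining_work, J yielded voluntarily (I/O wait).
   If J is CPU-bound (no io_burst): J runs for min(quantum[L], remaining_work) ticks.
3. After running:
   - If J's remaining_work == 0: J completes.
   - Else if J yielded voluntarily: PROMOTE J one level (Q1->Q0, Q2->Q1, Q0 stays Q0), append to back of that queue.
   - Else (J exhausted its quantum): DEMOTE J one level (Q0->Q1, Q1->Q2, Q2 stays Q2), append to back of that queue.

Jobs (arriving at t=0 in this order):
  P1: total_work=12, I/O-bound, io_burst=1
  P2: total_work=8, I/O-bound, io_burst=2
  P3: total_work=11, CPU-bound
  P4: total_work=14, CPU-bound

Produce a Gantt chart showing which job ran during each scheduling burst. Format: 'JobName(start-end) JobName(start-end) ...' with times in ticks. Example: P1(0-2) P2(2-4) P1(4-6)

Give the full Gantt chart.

Answer: P1(0-1) P2(1-3) P3(3-5) P4(5-7) P1(7-8) P2(8-10) P1(10-11) P2(11-13) P1(13-14) P2(14-16) P1(16-17) P1(17-18) P1(18-19) P1(19-20) P1(20-21) P1(21-22) P1(22-23) P1(23-24) P3(24-29) P4(29-34) P3(34-38) P4(38-45)

Derivation:
t=0-1: P1@Q0 runs 1, rem=11, I/O yield, promote→Q0. Q0=[P2,P3,P4,P1] Q1=[] Q2=[]
t=1-3: P2@Q0 runs 2, rem=6, I/O yield, promote→Q0. Q0=[P3,P4,P1,P2] Q1=[] Q2=[]
t=3-5: P3@Q0 runs 2, rem=9, quantum used, demote→Q1. Q0=[P4,P1,P2] Q1=[P3] Q2=[]
t=5-7: P4@Q0 runs 2, rem=12, quantum used, demote→Q1. Q0=[P1,P2] Q1=[P3,P4] Q2=[]
t=7-8: P1@Q0 runs 1, rem=10, I/O yield, promote→Q0. Q0=[P2,P1] Q1=[P3,P4] Q2=[]
t=8-10: P2@Q0 runs 2, rem=4, I/O yield, promote→Q0. Q0=[P1,P2] Q1=[P3,P4] Q2=[]
t=10-11: P1@Q0 runs 1, rem=9, I/O yield, promote→Q0. Q0=[P2,P1] Q1=[P3,P4] Q2=[]
t=11-13: P2@Q0 runs 2, rem=2, I/O yield, promote→Q0. Q0=[P1,P2] Q1=[P3,P4] Q2=[]
t=13-14: P1@Q0 runs 1, rem=8, I/O yield, promote→Q0. Q0=[P2,P1] Q1=[P3,P4] Q2=[]
t=14-16: P2@Q0 runs 2, rem=0, completes. Q0=[P1] Q1=[P3,P4] Q2=[]
t=16-17: P1@Q0 runs 1, rem=7, I/O yield, promote→Q0. Q0=[P1] Q1=[P3,P4] Q2=[]
t=17-18: P1@Q0 runs 1, rem=6, I/O yield, promote→Q0. Q0=[P1] Q1=[P3,P4] Q2=[]
t=18-19: P1@Q0 runs 1, rem=5, I/O yield, promote→Q0. Q0=[P1] Q1=[P3,P4] Q2=[]
t=19-20: P1@Q0 runs 1, rem=4, I/O yield, promote→Q0. Q0=[P1] Q1=[P3,P4] Q2=[]
t=20-21: P1@Q0 runs 1, rem=3, I/O yield, promote→Q0. Q0=[P1] Q1=[P3,P4] Q2=[]
t=21-22: P1@Q0 runs 1, rem=2, I/O yield, promote→Q0. Q0=[P1] Q1=[P3,P4] Q2=[]
t=22-23: P1@Q0 runs 1, rem=1, I/O yield, promote→Q0. Q0=[P1] Q1=[P3,P4] Q2=[]
t=23-24: P1@Q0 runs 1, rem=0, completes. Q0=[] Q1=[P3,P4] Q2=[]
t=24-29: P3@Q1 runs 5, rem=4, quantum used, demote→Q2. Q0=[] Q1=[P4] Q2=[P3]
t=29-34: P4@Q1 runs 5, rem=7, quantum used, demote→Q2. Q0=[] Q1=[] Q2=[P3,P4]
t=34-38: P3@Q2 runs 4, rem=0, completes. Q0=[] Q1=[] Q2=[P4]
t=38-45: P4@Q2 runs 7, rem=0, completes. Q0=[] Q1=[] Q2=[]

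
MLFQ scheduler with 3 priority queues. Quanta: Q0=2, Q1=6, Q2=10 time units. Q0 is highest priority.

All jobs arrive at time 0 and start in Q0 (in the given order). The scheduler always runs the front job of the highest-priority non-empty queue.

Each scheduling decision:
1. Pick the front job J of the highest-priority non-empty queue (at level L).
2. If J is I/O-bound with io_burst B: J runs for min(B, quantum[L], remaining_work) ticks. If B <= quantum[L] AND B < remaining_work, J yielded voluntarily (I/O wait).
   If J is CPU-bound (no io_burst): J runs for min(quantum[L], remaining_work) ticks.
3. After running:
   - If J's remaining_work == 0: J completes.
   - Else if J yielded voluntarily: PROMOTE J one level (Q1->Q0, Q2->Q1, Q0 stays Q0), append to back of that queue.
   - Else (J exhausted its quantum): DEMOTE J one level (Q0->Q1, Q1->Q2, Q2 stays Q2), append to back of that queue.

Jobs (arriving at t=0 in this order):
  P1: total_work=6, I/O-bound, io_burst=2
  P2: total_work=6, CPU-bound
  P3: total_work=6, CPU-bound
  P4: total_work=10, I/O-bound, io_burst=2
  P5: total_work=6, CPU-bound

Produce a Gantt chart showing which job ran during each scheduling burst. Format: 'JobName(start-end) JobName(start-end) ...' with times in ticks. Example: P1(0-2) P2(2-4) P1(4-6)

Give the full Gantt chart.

t=0-2: P1@Q0 runs 2, rem=4, I/O yield, promote→Q0. Q0=[P2,P3,P4,P5,P1] Q1=[] Q2=[]
t=2-4: P2@Q0 runs 2, rem=4, quantum used, demote→Q1. Q0=[P3,P4,P5,P1] Q1=[P2] Q2=[]
t=4-6: P3@Q0 runs 2, rem=4, quantum used, demote→Q1. Q0=[P4,P5,P1] Q1=[P2,P3] Q2=[]
t=6-8: P4@Q0 runs 2, rem=8, I/O yield, promote→Q0. Q0=[P5,P1,P4] Q1=[P2,P3] Q2=[]
t=8-10: P5@Q0 runs 2, rem=4, quantum used, demote→Q1. Q0=[P1,P4] Q1=[P2,P3,P5] Q2=[]
t=10-12: P1@Q0 runs 2, rem=2, I/O yield, promote→Q0. Q0=[P4,P1] Q1=[P2,P3,P5] Q2=[]
t=12-14: P4@Q0 runs 2, rem=6, I/O yield, promote→Q0. Q0=[P1,P4] Q1=[P2,P3,P5] Q2=[]
t=14-16: P1@Q0 runs 2, rem=0, completes. Q0=[P4] Q1=[P2,P3,P5] Q2=[]
t=16-18: P4@Q0 runs 2, rem=4, I/O yield, promote→Q0. Q0=[P4] Q1=[P2,P3,P5] Q2=[]
t=18-20: P4@Q0 runs 2, rem=2, I/O yield, promote→Q0. Q0=[P4] Q1=[P2,P3,P5] Q2=[]
t=20-22: P4@Q0 runs 2, rem=0, completes. Q0=[] Q1=[P2,P3,P5] Q2=[]
t=22-26: P2@Q1 runs 4, rem=0, completes. Q0=[] Q1=[P3,P5] Q2=[]
t=26-30: P3@Q1 runs 4, rem=0, completes. Q0=[] Q1=[P5] Q2=[]
t=30-34: P5@Q1 runs 4, rem=0, completes. Q0=[] Q1=[] Q2=[]

Answer: P1(0-2) P2(2-4) P3(4-6) P4(6-8) P5(8-10) P1(10-12) P4(12-14) P1(14-16) P4(16-18) P4(18-20) P4(20-22) P2(22-26) P3(26-30) P5(30-34)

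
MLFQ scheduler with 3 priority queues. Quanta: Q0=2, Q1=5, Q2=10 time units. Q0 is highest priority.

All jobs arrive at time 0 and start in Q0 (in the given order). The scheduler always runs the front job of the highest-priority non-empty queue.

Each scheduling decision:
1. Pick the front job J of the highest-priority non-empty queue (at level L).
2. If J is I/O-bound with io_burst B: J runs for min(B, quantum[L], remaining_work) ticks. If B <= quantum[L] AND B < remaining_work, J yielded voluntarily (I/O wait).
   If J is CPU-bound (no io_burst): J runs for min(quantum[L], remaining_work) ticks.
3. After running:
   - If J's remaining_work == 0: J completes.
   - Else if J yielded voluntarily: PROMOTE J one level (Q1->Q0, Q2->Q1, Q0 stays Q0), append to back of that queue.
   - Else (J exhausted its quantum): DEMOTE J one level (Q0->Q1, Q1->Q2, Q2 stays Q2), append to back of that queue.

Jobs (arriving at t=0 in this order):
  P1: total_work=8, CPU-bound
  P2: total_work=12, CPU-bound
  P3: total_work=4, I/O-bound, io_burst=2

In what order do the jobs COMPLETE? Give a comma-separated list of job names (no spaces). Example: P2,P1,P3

Answer: P3,P1,P2

Derivation:
t=0-2: P1@Q0 runs 2, rem=6, quantum used, demote→Q1. Q0=[P2,P3] Q1=[P1] Q2=[]
t=2-4: P2@Q0 runs 2, rem=10, quantum used, demote→Q1. Q0=[P3] Q1=[P1,P2] Q2=[]
t=4-6: P3@Q0 runs 2, rem=2, I/O yield, promote→Q0. Q0=[P3] Q1=[P1,P2] Q2=[]
t=6-8: P3@Q0 runs 2, rem=0, completes. Q0=[] Q1=[P1,P2] Q2=[]
t=8-13: P1@Q1 runs 5, rem=1, quantum used, demote→Q2. Q0=[] Q1=[P2] Q2=[P1]
t=13-18: P2@Q1 runs 5, rem=5, quantum used, demote→Q2. Q0=[] Q1=[] Q2=[P1,P2]
t=18-19: P1@Q2 runs 1, rem=0, completes. Q0=[] Q1=[] Q2=[P2]
t=19-24: P2@Q2 runs 5, rem=0, completes. Q0=[] Q1=[] Q2=[]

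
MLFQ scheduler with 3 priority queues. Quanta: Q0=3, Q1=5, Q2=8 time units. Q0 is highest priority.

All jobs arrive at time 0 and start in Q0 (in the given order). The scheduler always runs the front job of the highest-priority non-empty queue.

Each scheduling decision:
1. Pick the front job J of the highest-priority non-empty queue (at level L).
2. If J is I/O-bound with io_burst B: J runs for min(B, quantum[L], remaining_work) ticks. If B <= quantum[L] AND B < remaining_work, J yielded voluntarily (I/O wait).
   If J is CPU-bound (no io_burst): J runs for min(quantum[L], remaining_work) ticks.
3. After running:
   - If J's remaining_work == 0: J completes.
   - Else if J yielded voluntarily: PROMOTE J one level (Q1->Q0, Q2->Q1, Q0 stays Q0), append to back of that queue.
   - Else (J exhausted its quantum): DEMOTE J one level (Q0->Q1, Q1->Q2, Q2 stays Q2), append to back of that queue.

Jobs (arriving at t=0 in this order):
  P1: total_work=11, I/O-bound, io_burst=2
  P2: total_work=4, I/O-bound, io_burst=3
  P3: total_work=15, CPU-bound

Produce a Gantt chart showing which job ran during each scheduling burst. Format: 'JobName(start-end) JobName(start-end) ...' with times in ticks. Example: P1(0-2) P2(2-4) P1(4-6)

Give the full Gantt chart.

t=0-2: P1@Q0 runs 2, rem=9, I/O yield, promote→Q0. Q0=[P2,P3,P1] Q1=[] Q2=[]
t=2-5: P2@Q0 runs 3, rem=1, I/O yield, promote→Q0. Q0=[P3,P1,P2] Q1=[] Q2=[]
t=5-8: P3@Q0 runs 3, rem=12, quantum used, demote→Q1. Q0=[P1,P2] Q1=[P3] Q2=[]
t=8-10: P1@Q0 runs 2, rem=7, I/O yield, promote→Q0. Q0=[P2,P1] Q1=[P3] Q2=[]
t=10-11: P2@Q0 runs 1, rem=0, completes. Q0=[P1] Q1=[P3] Q2=[]
t=11-13: P1@Q0 runs 2, rem=5, I/O yield, promote→Q0. Q0=[P1] Q1=[P3] Q2=[]
t=13-15: P1@Q0 runs 2, rem=3, I/O yield, promote→Q0. Q0=[P1] Q1=[P3] Q2=[]
t=15-17: P1@Q0 runs 2, rem=1, I/O yield, promote→Q0. Q0=[P1] Q1=[P3] Q2=[]
t=17-18: P1@Q0 runs 1, rem=0, completes. Q0=[] Q1=[P3] Q2=[]
t=18-23: P3@Q1 runs 5, rem=7, quantum used, demote→Q2. Q0=[] Q1=[] Q2=[P3]
t=23-30: P3@Q2 runs 7, rem=0, completes. Q0=[] Q1=[] Q2=[]

Answer: P1(0-2) P2(2-5) P3(5-8) P1(8-10) P2(10-11) P1(11-13) P1(13-15) P1(15-17) P1(17-18) P3(18-23) P3(23-30)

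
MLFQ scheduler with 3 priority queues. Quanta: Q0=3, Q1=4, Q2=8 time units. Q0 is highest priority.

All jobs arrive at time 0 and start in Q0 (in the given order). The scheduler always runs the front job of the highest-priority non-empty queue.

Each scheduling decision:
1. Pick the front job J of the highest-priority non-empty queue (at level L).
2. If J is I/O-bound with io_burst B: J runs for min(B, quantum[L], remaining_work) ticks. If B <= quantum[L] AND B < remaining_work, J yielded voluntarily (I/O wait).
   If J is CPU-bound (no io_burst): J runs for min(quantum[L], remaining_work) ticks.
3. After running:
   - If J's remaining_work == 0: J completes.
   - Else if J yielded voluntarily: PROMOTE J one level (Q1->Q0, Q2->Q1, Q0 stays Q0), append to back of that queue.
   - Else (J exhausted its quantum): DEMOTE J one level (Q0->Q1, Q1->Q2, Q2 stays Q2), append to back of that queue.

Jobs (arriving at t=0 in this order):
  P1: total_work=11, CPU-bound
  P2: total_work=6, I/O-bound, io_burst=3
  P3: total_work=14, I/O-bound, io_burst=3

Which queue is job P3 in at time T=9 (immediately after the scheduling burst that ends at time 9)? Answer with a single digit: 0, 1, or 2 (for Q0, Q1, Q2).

Answer: 0

Derivation:
t=0-3: P1@Q0 runs 3, rem=8, quantum used, demote→Q1. Q0=[P2,P3] Q1=[P1] Q2=[]
t=3-6: P2@Q0 runs 3, rem=3, I/O yield, promote→Q0. Q0=[P3,P2] Q1=[P1] Q2=[]
t=6-9: P3@Q0 runs 3, rem=11, I/O yield, promote→Q0. Q0=[P2,P3] Q1=[P1] Q2=[]
t=9-12: P2@Q0 runs 3, rem=0, completes. Q0=[P3] Q1=[P1] Q2=[]
t=12-15: P3@Q0 runs 3, rem=8, I/O yield, promote→Q0. Q0=[P3] Q1=[P1] Q2=[]
t=15-18: P3@Q0 runs 3, rem=5, I/O yield, promote→Q0. Q0=[P3] Q1=[P1] Q2=[]
t=18-21: P3@Q0 runs 3, rem=2, I/O yield, promote→Q0. Q0=[P3] Q1=[P1] Q2=[]
t=21-23: P3@Q0 runs 2, rem=0, completes. Q0=[] Q1=[P1] Q2=[]
t=23-27: P1@Q1 runs 4, rem=4, quantum used, demote→Q2. Q0=[] Q1=[] Q2=[P1]
t=27-31: P1@Q2 runs 4, rem=0, completes. Q0=[] Q1=[] Q2=[]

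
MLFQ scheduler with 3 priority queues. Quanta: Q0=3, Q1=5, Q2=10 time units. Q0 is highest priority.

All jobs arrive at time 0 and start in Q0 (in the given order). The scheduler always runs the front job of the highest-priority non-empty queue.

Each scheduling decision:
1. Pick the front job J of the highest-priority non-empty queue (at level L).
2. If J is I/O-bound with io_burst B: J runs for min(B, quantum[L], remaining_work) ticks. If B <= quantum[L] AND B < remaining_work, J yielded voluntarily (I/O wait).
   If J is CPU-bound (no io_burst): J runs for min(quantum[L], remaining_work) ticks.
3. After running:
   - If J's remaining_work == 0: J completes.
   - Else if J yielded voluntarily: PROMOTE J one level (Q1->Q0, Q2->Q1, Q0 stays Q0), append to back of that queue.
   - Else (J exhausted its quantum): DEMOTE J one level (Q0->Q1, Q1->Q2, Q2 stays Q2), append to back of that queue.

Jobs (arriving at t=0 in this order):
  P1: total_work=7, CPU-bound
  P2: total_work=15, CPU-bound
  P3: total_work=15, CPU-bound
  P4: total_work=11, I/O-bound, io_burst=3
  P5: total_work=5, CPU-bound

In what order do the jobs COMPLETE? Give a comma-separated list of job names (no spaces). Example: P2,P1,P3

Answer: P4,P1,P5,P2,P3

Derivation:
t=0-3: P1@Q0 runs 3, rem=4, quantum used, demote→Q1. Q0=[P2,P3,P4,P5] Q1=[P1] Q2=[]
t=3-6: P2@Q0 runs 3, rem=12, quantum used, demote→Q1. Q0=[P3,P4,P5] Q1=[P1,P2] Q2=[]
t=6-9: P3@Q0 runs 3, rem=12, quantum used, demote→Q1. Q0=[P4,P5] Q1=[P1,P2,P3] Q2=[]
t=9-12: P4@Q0 runs 3, rem=8, I/O yield, promote→Q0. Q0=[P5,P4] Q1=[P1,P2,P3] Q2=[]
t=12-15: P5@Q0 runs 3, rem=2, quantum used, demote→Q1. Q0=[P4] Q1=[P1,P2,P3,P5] Q2=[]
t=15-18: P4@Q0 runs 3, rem=5, I/O yield, promote→Q0. Q0=[P4] Q1=[P1,P2,P3,P5] Q2=[]
t=18-21: P4@Q0 runs 3, rem=2, I/O yield, promote→Q0. Q0=[P4] Q1=[P1,P2,P3,P5] Q2=[]
t=21-23: P4@Q0 runs 2, rem=0, completes. Q0=[] Q1=[P1,P2,P3,P5] Q2=[]
t=23-27: P1@Q1 runs 4, rem=0, completes. Q0=[] Q1=[P2,P3,P5] Q2=[]
t=27-32: P2@Q1 runs 5, rem=7, quantum used, demote→Q2. Q0=[] Q1=[P3,P5] Q2=[P2]
t=32-37: P3@Q1 runs 5, rem=7, quantum used, demote→Q2. Q0=[] Q1=[P5] Q2=[P2,P3]
t=37-39: P5@Q1 runs 2, rem=0, completes. Q0=[] Q1=[] Q2=[P2,P3]
t=39-46: P2@Q2 runs 7, rem=0, completes. Q0=[] Q1=[] Q2=[P3]
t=46-53: P3@Q2 runs 7, rem=0, completes. Q0=[] Q1=[] Q2=[]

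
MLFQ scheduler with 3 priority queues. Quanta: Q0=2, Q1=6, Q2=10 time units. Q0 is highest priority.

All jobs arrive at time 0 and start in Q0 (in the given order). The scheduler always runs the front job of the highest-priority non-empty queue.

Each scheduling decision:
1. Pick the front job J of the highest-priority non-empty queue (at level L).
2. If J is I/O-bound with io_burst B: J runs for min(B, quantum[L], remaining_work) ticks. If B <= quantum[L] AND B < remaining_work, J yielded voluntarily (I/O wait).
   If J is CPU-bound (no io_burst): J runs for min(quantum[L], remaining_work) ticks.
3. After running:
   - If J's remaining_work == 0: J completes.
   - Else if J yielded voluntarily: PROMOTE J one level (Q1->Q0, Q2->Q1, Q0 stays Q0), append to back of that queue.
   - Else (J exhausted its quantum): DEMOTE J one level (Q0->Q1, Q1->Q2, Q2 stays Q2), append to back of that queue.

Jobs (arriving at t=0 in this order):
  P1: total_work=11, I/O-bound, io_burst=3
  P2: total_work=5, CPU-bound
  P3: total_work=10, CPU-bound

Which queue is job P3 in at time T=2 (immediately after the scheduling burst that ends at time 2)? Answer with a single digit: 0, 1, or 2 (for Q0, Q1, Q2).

t=0-2: P1@Q0 runs 2, rem=9, quantum used, demote→Q1. Q0=[P2,P3] Q1=[P1] Q2=[]
t=2-4: P2@Q0 runs 2, rem=3, quantum used, demote→Q1. Q0=[P3] Q1=[P1,P2] Q2=[]
t=4-6: P3@Q0 runs 2, rem=8, quantum used, demote→Q1. Q0=[] Q1=[P1,P2,P3] Q2=[]
t=6-9: P1@Q1 runs 3, rem=6, I/O yield, promote→Q0. Q0=[P1] Q1=[P2,P3] Q2=[]
t=9-11: P1@Q0 runs 2, rem=4, quantum used, demote→Q1. Q0=[] Q1=[P2,P3,P1] Q2=[]
t=11-14: P2@Q1 runs 3, rem=0, completes. Q0=[] Q1=[P3,P1] Q2=[]
t=14-20: P3@Q1 runs 6, rem=2, quantum used, demote→Q2. Q0=[] Q1=[P1] Q2=[P3]
t=20-23: P1@Q1 runs 3, rem=1, I/O yield, promote→Q0. Q0=[P1] Q1=[] Q2=[P3]
t=23-24: P1@Q0 runs 1, rem=0, completes. Q0=[] Q1=[] Q2=[P3]
t=24-26: P3@Q2 runs 2, rem=0, completes. Q0=[] Q1=[] Q2=[]

Answer: 0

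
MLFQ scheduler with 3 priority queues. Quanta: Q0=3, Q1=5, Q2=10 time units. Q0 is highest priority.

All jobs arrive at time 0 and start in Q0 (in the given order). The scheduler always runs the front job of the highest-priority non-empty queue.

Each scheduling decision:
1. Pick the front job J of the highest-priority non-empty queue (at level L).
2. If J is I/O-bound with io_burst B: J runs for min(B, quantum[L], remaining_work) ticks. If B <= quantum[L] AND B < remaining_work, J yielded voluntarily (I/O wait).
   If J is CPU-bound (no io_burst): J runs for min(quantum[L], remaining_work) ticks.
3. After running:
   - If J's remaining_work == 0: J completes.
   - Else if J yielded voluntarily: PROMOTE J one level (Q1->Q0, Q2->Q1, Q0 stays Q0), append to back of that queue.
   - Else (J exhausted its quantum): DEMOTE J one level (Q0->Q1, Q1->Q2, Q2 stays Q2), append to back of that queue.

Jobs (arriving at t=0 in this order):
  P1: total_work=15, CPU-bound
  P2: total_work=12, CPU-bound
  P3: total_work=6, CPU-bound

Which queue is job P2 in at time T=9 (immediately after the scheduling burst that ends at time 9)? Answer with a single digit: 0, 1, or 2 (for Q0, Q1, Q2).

t=0-3: P1@Q0 runs 3, rem=12, quantum used, demote→Q1. Q0=[P2,P3] Q1=[P1] Q2=[]
t=3-6: P2@Q0 runs 3, rem=9, quantum used, demote→Q1. Q0=[P3] Q1=[P1,P2] Q2=[]
t=6-9: P3@Q0 runs 3, rem=3, quantum used, demote→Q1. Q0=[] Q1=[P1,P2,P3] Q2=[]
t=9-14: P1@Q1 runs 5, rem=7, quantum used, demote→Q2. Q0=[] Q1=[P2,P3] Q2=[P1]
t=14-19: P2@Q1 runs 5, rem=4, quantum used, demote→Q2. Q0=[] Q1=[P3] Q2=[P1,P2]
t=19-22: P3@Q1 runs 3, rem=0, completes. Q0=[] Q1=[] Q2=[P1,P2]
t=22-29: P1@Q2 runs 7, rem=0, completes. Q0=[] Q1=[] Q2=[P2]
t=29-33: P2@Q2 runs 4, rem=0, completes. Q0=[] Q1=[] Q2=[]

Answer: 1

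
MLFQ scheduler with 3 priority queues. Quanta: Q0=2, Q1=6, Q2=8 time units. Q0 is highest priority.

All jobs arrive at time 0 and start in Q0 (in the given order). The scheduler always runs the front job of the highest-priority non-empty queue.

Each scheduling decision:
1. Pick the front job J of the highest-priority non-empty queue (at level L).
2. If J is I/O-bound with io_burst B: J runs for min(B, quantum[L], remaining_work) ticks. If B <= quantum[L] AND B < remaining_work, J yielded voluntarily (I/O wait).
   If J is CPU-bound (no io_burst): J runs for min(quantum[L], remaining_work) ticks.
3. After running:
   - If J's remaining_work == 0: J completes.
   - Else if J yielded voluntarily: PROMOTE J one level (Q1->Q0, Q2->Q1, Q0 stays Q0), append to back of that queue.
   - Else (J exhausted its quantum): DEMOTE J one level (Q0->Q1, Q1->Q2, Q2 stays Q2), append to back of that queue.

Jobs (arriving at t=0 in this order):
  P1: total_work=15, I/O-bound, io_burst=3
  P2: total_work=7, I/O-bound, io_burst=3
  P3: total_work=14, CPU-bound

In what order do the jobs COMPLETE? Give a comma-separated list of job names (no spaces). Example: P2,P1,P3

t=0-2: P1@Q0 runs 2, rem=13, quantum used, demote→Q1. Q0=[P2,P3] Q1=[P1] Q2=[]
t=2-4: P2@Q0 runs 2, rem=5, quantum used, demote→Q1. Q0=[P3] Q1=[P1,P2] Q2=[]
t=4-6: P3@Q0 runs 2, rem=12, quantum used, demote→Q1. Q0=[] Q1=[P1,P2,P3] Q2=[]
t=6-9: P1@Q1 runs 3, rem=10, I/O yield, promote→Q0. Q0=[P1] Q1=[P2,P3] Q2=[]
t=9-11: P1@Q0 runs 2, rem=8, quantum used, demote→Q1. Q0=[] Q1=[P2,P3,P1] Q2=[]
t=11-14: P2@Q1 runs 3, rem=2, I/O yield, promote→Q0. Q0=[P2] Q1=[P3,P1] Q2=[]
t=14-16: P2@Q0 runs 2, rem=0, completes. Q0=[] Q1=[P3,P1] Q2=[]
t=16-22: P3@Q1 runs 6, rem=6, quantum used, demote→Q2. Q0=[] Q1=[P1] Q2=[P3]
t=22-25: P1@Q1 runs 3, rem=5, I/O yield, promote→Q0. Q0=[P1] Q1=[] Q2=[P3]
t=25-27: P1@Q0 runs 2, rem=3, quantum used, demote→Q1. Q0=[] Q1=[P1] Q2=[P3]
t=27-30: P1@Q1 runs 3, rem=0, completes. Q0=[] Q1=[] Q2=[P3]
t=30-36: P3@Q2 runs 6, rem=0, completes. Q0=[] Q1=[] Q2=[]

Answer: P2,P1,P3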